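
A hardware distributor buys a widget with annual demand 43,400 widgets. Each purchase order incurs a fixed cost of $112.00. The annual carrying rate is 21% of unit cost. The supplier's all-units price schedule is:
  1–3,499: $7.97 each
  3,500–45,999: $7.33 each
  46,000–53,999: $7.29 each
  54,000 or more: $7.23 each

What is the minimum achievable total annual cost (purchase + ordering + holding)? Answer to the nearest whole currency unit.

TC* ≈ $322,205

Holding cost per unit per year at price C is H = 0.21·C.
Candidates are each tier's EOQ (if it falls in that tier) and each price-break quantity.
EOQ at $7.97 = 2410.1 (feasible in tier 1): TC = 43,400×$7.97 + (43,400/2410.1)×112 + (2410.1/2)×0.21×$7.97 = $349,931.74.
EOQ at $7.33 = 2513.1 < 3500, so use break Q=3500: TC = 43,400×$7.33 + (43,400/3500.0)×112 + (3500.0/2)×0.21×$7.33 = $322,204.58.
EOQ at $7.29 = 2520.0 < 46000, so use break Q=46000: TC = 43,400×$7.29 + (43,400/46000.0)×112 + (46000.0/2)×0.21×$7.29 = $351,702.37.
EOQ at $7.23 = 2530.4 < 54000, so use break Q=54000: TC = 43,400×$7.23 + (43,400/54000.0)×112 + (54000.0/2)×0.21×$7.23 = $354,866.11.
Lowest total cost among the candidates is at Q = 3500.0.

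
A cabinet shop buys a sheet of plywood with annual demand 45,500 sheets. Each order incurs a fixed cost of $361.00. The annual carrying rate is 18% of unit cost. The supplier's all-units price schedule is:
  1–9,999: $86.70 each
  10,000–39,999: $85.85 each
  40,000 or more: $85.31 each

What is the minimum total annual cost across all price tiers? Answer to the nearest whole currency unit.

Holding cost per unit per year at price C is H = 0.18·C.
For each price level, check whether its EOQ is feasible; otherwise the best quantity at that price is the breakpoint.
EOQ at $86.70 = 1450.9 (feasible in tier 1): TC = 45,500×$86.70 + (45,500/1450.9)×361 + (1450.9/2)×0.18×$86.70 = $3,967,492.28.
EOQ at $85.85 = 1458.0 < 10000, so use break Q=10000: TC = 45,500×$85.85 + (45,500/10000.0)×361 + (10000.0/2)×0.18×$85.85 = $3,985,082.55.
EOQ at $85.31 = 1462.6 < 40000, so use break Q=40000: TC = 45,500×$85.31 + (45,500/40000.0)×361 + (40000.0/2)×0.18×$85.31 = $4,189,131.64.
Lowest total cost among the candidates is at Q = 1450.9.

TC* ≈ $3,967,492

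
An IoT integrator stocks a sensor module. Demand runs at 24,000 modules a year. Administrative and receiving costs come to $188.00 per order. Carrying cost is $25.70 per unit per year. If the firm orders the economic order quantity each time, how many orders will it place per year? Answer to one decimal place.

EOQ = √(2DS/H) = √(2 × 24,000 × 188 / 25.7) ≈ 592.56.
Orders per year = D / Q* = 24,000 / 592.56 ≈ 40.502.

N ≈ 40.5 orders per year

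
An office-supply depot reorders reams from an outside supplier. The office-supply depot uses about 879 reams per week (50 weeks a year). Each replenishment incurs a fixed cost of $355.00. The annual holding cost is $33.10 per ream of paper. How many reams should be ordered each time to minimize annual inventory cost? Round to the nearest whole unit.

Q* ≈ 971 reams

Annual demand D = 879 × 50 = 43,950.
EOQ = √(2DS / H) = √(2 × 43,950 × 355 / 33.1).
= √(31,204,500 / 33.1) = √942,734.139 ≈ 970.945.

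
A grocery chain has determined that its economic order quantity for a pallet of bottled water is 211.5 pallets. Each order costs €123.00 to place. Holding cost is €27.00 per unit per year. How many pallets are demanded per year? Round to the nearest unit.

D ≈ 4,910 pallets per year

Invert the EOQ relation Q*² = 2DS/H.
From Q* = √(2DS/H): D = Q*²H / (2S) = 211.5² × 27 / (2 × 123) = 4909.637.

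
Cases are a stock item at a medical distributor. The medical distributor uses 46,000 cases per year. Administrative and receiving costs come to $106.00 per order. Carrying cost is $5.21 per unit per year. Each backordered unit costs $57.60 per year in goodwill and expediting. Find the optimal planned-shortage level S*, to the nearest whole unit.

S* ≈ 119 cases

With planned backorders, Q* = √(2DS/H) · √((H+B)/B).
√(2DS/H) = √(2 × 46,000 × 106 / 5.21) = 1368.132.
√((H+B)/B) = √((5.21+57.6)/57.6) = 1.0442.
Q* ≈ 1428.667.
S* = Q* · H/(H+B) = 1428.667 × 5.21/62.81 ≈ 118.506.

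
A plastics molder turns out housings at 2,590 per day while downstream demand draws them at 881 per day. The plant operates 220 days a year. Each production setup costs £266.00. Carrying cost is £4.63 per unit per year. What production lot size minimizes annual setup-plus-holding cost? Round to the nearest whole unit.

Q* ≈ 5,810 housings

Annual demand D = 881 × 220 = 193,820.
Production build-up factor (1 − d/p) = 1 − 881/2,590 = 0.6598.
Q* = √(2DS / (H(1 − d/p))) = √(2 × 193,820 × 266 / (4.63 × 0.6598)).
= √(103,112,240 / 3.0551) ≈ 5809.563.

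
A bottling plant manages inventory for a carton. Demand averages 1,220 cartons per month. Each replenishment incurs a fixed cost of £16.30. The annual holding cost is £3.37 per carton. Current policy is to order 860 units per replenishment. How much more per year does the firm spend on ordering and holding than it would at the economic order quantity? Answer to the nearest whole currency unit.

Annual demand D = 1,220 × 12 = 14,640.
EOQ = √(2DS/H) = √(2 × 14,640 × 16.3 / 3.37) ≈ 376.33.
Cost at Q* = (D/Q*)S + (Q*/2)H = √(2DSH) ≈ £1,268.22.
Cost at Q = 860: (14,640/860)×16.3 + (860/2)×3.37 = £277.48 + £1,449.10 = £1,726.58.
Excess = £1,726.58 − £1,268.22 = £458.36.

Extra cost ≈ £458 per year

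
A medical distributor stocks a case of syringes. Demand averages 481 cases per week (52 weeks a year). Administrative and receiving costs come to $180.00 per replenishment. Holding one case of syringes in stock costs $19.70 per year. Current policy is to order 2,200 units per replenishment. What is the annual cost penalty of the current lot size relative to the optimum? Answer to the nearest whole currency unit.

Annual demand D = 481 × 52 = 25,012.
EOQ = √(2DS/H) = √(2 × 25,012 × 180 / 19.7) ≈ 676.07.
Cost at Q* = (D/Q*)S + (Q*/2)H = √(2DSH) ≈ $13,318.60.
Cost at Q = 2,200: (25,012/2,200)×180 + (2,200/2)×19.7 = $2,046.44 + $21,670.00 = $23,716.44.
Excess = $23,716.44 − $13,318.60 = $10,397.84.

Extra cost ≈ $10,398 per year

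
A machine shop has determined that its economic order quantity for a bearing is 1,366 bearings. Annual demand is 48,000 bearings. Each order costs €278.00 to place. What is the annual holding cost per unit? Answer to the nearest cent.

Squaring Q* = √(2DS/H) gives Q*² = 2DS/H.
From Q* = √(2DS/H): H = 2DS / Q*² = 2 × 48,000 × 278 / 1,366² = 14.3026.

H ≈ €14.30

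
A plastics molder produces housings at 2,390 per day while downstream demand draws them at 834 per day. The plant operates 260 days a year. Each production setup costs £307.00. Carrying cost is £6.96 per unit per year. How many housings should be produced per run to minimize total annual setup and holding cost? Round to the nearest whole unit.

Q* ≈ 5,421 housings

Annual demand D = 834 × 260 = 216,840.
Production build-up factor (1 − d/p) = 1 − 834/2,390 = 0.6510.
Q* = √(2DS / (H(1 − d/p))) = √(2 × 216,840 × 307 / (6.96 × 0.6510)).
= √(133,139,760 / 4.5313) ≈ 5420.551.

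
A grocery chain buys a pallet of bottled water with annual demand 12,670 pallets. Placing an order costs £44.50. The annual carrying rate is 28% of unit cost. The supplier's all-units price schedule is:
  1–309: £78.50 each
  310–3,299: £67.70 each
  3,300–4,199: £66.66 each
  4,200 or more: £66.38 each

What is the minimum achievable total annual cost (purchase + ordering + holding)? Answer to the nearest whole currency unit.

Holding cost per unit per year at price C is H = 0.28·C.
Evaluate total cost at each tier's feasible EOQ or, if the EOQ is below the tier, at the tier's minimum quantity.
EOQ at £78.50 = 226.5 (feasible in tier 1): TC = 12,670×£78.50 + (12,670/226.5)×44.5 + (226.5/2)×0.28×£78.50 = £999,573.48.
EOQ at £67.70 = 243.9 < 310, so use break Q=310: TC = 12,670×£67.70 + (12,670/310.0)×44.5 + (310.0/2)×0.28×£67.70 = £862,515.94.
EOQ at £66.66 = 245.8 < 3300, so use break Q=3300: TC = 12,670×£66.66 + (12,670/3300.0)×44.5 + (3300.0/2)×0.28×£66.66 = £875,549.97.
EOQ at £66.38 = 246.3 < 4200, so use break Q=4200: TC = 12,670×£66.38 + (12,670/4200.0)×44.5 + (4200.0/2)×0.28×£66.38 = £880,200.28.
Lowest total cost among the candidates is at Q = 310.0.

TC* ≈ £862,516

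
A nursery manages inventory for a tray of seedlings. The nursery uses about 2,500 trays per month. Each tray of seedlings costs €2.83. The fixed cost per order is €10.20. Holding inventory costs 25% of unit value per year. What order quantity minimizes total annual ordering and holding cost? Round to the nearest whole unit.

Q* ≈ 930 trays

Annual demand D = 2,500 × 12 = 30,000.
Holding cost H = 0.25 × €2.83 = €0.7075 per unit per year.
EOQ = √(2DS / H) = √(2 × 30,000 × 10.2 / 0.7075).
= √(612,000 / 0.7075) = √865,017.6678 ≈ 930.063.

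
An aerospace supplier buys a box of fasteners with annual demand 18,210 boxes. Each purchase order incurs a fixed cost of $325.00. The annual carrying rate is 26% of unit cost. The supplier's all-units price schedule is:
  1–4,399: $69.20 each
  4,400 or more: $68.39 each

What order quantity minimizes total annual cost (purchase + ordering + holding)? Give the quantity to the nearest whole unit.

Q* ≈ 811 boxes

Holding cost per unit per year at price C is H = 0.26·C.
Candidates are each tier's EOQ (if it falls in that tier) and each price-break quantity.
EOQ at $69.20 = 811.1 (feasible in tier 1): TC = 18,210×$69.20 + (18,210/811.1)×325 + (811.1/2)×0.26×$69.20 = $1,274,725.23.
EOQ at $68.39 = 815.9 < 4400, so use break Q=4400: TC = 18,210×$68.39 + (18,210/4400.0)×325 + (4400.0/2)×0.26×$68.39 = $1,285,846.04.
Lowest total cost is $1,274,725.23 at Q = 811.1.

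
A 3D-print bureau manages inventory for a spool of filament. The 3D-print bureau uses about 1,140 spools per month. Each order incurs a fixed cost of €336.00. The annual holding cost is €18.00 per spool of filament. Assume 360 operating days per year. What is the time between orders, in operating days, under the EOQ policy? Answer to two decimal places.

Annual demand D = 1,140 × 12 = 13,680.
Q* = √(2DS/H) = √(2 × 13,680 × 336 / 18) ≈ 714.65.
Cycle time = Q*/D × 360 = 714.65 / 13,680 × 360 ≈ 18.806 days.

T ≈ 18.81 days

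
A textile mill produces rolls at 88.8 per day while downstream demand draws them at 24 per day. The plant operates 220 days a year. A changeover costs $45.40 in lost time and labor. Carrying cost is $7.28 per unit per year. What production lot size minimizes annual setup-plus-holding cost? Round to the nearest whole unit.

Annual demand D = 24 × 220 = 5,280.
Production build-up factor (1 − d/p) = 1 − 24/88.8 = 0.7297.
Q* = √(2DS / (H(1 − d/p))) = √(2 × 5,280 × 45.4 / (7.28 × 0.7297)).
= √(479,424 / 5.3124) ≈ 300.409.

Q* ≈ 300 rolls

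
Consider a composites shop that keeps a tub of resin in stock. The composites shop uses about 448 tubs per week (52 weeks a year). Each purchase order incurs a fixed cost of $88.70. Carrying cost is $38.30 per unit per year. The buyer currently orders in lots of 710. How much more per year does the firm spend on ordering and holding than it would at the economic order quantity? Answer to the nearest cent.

Extra cost ≈ $3,925.81 per year

Annual demand D = 448 × 52 = 23,296.
EOQ = √(2DS/H) = √(2 × 23,296 × 88.7 / 38.3) ≈ 328.49.
Cost at Q* = (D/Q*)S + (Q*/2)H = √(2DSH) ≈ $12,581.05.
Cost at Q = 710: (23,296/710)×88.7 + (710/2)×38.3 = $2,910.36 + $13,596.50 = $16,506.86.
Excess = $16,506.86 − $12,581.05 = $3,925.81.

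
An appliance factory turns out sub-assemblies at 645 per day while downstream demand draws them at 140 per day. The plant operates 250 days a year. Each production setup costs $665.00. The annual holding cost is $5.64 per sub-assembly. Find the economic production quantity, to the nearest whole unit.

Annual demand D = 140 × 250 = 35,000.
Production build-up factor (1 − d/p) = 1 − 140/645 = 0.7829.
Q* = √(2DS / (H(1 − d/p))) = √(2 × 35,000 × 665 / (5.64 × 0.7829)).
= √(46,550,000 / 4.4158) ≈ 3246.792.

Q* ≈ 3,247 sub-assemblies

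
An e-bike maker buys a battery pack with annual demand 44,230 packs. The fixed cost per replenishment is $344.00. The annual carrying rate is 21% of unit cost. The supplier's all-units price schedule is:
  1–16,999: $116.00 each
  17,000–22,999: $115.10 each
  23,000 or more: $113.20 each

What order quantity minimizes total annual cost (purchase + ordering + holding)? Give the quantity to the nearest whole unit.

Holding cost per unit per year at price C is H = 0.21·C.
Evaluate total cost at each tier's feasible EOQ or, if the EOQ is below the tier, at the tier's minimum quantity.
EOQ at $116.00 = 1117.7 (feasible in tier 1): TC = 44,230×$116.00 + (44,230/1117.7)×344 + (1117.7/2)×0.21×$116.00 = $5,157,906.47.
EOQ at $115.10 = 1122.0 < 17000, so use break Q=17000: TC = 44,230×$115.10 + (44,230/17000.0)×344 + (17000.0/2)×0.21×$115.10 = $5,297,221.51.
EOQ at $113.20 = 1131.4 < 23000, so use break Q=23000: TC = 44,230×$113.20 + (44,230/23000.0)×344 + (23000.0/2)×0.21×$113.20 = $5,280,875.53.
Lowest total cost is $5,157,906.47 at Q = 1117.7.

Q* ≈ 1,118 packs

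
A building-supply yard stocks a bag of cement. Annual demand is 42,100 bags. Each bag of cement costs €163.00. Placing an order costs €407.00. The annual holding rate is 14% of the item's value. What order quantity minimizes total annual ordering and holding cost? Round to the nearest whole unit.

Holding cost H = 0.14 × €163.00 = €22.8200 per unit per year.
EOQ = √(2DS / H) = √(2 × 42,100 × 407 / 22.82).
= √(34,269,400 / 22.82) = √1,501,726.5557 ≈ 1225.450.

Q* ≈ 1,225 bags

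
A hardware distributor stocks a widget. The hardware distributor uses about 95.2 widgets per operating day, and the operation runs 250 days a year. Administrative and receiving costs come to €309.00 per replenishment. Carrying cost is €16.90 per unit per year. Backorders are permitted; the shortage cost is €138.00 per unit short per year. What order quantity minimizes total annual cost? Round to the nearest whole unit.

Annual demand D = 95.2 × 250 = 23,800.
With planned backorders, Q* = √(2DS/H) · √((H+B)/B).
√(2DS/H) = √(2 × 23,800 × 309 / 16.9) = 932.909.
√((H+B)/B) = √((16.9+138)/138) = 1.0595.
Q* ≈ 988.384.

Q* ≈ 988 widgets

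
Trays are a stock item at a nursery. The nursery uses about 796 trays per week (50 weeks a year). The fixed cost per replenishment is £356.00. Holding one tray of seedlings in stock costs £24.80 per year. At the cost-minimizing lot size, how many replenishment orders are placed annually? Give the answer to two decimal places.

N ≈ 37.23 orders per year

Annual demand D = 796 × 50 = 39,800.
EOQ = √(2DS/H) = √(2 × 39,800 × 356 / 24.8) ≈ 1068.95.
Orders per year = D / Q* = 39,800 / 1068.95 ≈ 37.233.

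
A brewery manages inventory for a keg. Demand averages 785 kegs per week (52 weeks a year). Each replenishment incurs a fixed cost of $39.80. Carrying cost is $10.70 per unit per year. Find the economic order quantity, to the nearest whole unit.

Annual demand D = 785 × 52 = 40,820.
EOQ = √(2DS / H) = √(2 × 40,820 × 39.8 / 10.7).
= √(3,249,272 / 10.7) = √303,670.2804 ≈ 551.063.

Q* ≈ 551 kegs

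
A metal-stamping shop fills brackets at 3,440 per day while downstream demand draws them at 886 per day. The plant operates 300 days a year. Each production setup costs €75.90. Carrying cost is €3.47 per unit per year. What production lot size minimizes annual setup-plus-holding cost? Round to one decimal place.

Q* ≈ 3,957.5 brackets

Annual demand D = 886 × 300 = 265,800.
Production build-up factor (1 − d/p) = 1 − 886/3,440 = 0.7424.
Q* = √(2DS / (H(1 − d/p))) = √(2 × 265,800 × 75.9 / (3.47 × 0.7424)).
= √(40,348,440 / 2.5763) ≈ 3957.468.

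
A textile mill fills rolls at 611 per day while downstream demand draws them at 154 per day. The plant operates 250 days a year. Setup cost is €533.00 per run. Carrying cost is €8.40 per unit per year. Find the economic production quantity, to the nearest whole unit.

Q* ≈ 2,556 rolls

Annual demand D = 154 × 250 = 38,500.
Production build-up factor (1 − d/p) = 1 − 154/611 = 0.7480.
Q* = √(2DS / (H(1 − d/p))) = √(2 × 38,500 × 533 / (8.4 × 0.7480)).
= √(41,041,000 / 6.2828) ≈ 2555.829.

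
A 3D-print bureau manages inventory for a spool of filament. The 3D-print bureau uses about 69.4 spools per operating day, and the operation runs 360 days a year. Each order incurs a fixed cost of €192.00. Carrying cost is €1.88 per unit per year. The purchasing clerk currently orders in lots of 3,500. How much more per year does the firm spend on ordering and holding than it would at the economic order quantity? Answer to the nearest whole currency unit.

Extra cost ≈ €414 per year

Annual demand D = 69.4 × 360 = 24,984.
EOQ = √(2DS/H) = √(2 × 24,984 × 192 / 1.88) ≈ 2259.01.
Cost at Q* = (D/Q*)S + (Q*/2)H = √(2DSH) ≈ €4,246.93.
Cost at Q = 3,500: (24,984/3,500)×192 + (3,500/2)×1.88 = €1,370.55 + €3,290.00 = €4,660.55.
Excess = €4,660.55 − €4,246.93 = €413.62.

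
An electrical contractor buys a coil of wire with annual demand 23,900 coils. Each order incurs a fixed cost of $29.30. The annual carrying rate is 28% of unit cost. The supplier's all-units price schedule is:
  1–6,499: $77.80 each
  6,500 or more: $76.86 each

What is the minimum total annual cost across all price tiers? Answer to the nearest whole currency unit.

TC* ≈ $1,864,944

Holding cost per unit per year at price C is H = 0.28·C.
Candidates are each tier's EOQ (if it falls in that tier) and each price-break quantity.
EOQ at $77.80 = 253.6 (feasible in tier 1): TC = 23,900×$77.80 + (23,900/253.6)×29.3 + (253.6/2)×0.28×$77.80 = $1,864,943.53.
EOQ at $76.86 = 255.1 < 6500, so use break Q=6500: TC = 23,900×$76.86 + (23,900/6500.0)×29.3 + (6500.0/2)×0.28×$76.86 = $1,907,004.33.
Lowest total cost among the candidates is at Q = 253.6.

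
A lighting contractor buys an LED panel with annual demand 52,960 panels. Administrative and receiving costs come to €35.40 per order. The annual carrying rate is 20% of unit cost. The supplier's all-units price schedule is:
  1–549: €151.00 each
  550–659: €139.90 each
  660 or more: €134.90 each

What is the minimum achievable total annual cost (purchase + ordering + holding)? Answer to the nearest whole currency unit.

Holding cost per unit per year at price C is H = 0.20·C.
Candidates are each tier's EOQ (if it falls in that tier) and each price-break quantity.
EOQ at €151.00 = 352.4 (feasible in tier 1): TC = 52,960×€151.00 + (52,960/352.4)×35.4 + (352.4/2)×0.20×€151.00 = €8,007,601.29.
EOQ at €139.90 = 366.1 < 550, so use break Q=550: TC = 52,960×€139.90 + (52,960/550.0)×35.4 + (550.0/2)×0.20×€139.90 = €7,420,207.20.
EOQ at €134.90 = 372.8 < 660, so use break Q=660: TC = 52,960×€134.90 + (52,960/660.0)×35.4 + (660.0/2)×0.20×€134.90 = €7,156,047.98.
Lowest total cost among the candidates is at Q = 660.0.

TC* ≈ €7,156,048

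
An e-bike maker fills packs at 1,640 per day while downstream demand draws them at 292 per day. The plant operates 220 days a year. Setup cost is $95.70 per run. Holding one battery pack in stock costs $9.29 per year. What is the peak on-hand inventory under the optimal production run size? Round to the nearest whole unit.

I_max ≈ 1,043 packs

Annual demand D = 292 × 220 = 64,240.
Production build-up factor (1 − d/p) = 1 − 292/1,640 = 0.8220.
Q* = √(2DS / (H(1 − d/p))) = √(2 × 64,240 × 95.7 / (9.29 × 0.8220)).
= √(12,295,536 / 7.6359) ≈ 1268.945.
Maximum inventory = Q*(1 − d/p) = 1268.945 × 0.8220 ≈ 1043.011.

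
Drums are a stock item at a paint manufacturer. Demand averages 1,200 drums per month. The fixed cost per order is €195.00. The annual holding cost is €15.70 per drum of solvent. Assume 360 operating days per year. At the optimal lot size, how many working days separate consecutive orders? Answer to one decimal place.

T ≈ 15.0 days

Annual demand D = 1,200 × 12 = 14,400.
EOQ = √(2DS/H) = √(2 × 14,400 × 195 / 15.7) ≈ 598.09.
Cycle time = Q*/D × 360 = 598.09 / 14,400 × 360 ≈ 14.952 days.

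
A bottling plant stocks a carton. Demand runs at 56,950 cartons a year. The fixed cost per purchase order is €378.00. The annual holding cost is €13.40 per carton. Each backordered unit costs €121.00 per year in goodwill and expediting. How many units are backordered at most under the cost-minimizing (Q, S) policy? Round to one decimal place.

With planned backorders, Q* = √(2DS/H) · √((H+B)/B).
√(2DS/H) = √(2 × 56,950 × 378 / 13.4) = 1792.484.
√((H+B)/B) = √((13.4+121)/121) = 1.0539.
Q* ≈ 1889.132.
S* = Q* · H/(H+B) = 1889.132 × 13.4/134.4 ≈ 188.351.

S* ≈ 188.4 cartons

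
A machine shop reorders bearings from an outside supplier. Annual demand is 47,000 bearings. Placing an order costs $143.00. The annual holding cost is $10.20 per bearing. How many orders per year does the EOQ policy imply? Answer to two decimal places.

N ≈ 40.94 orders per year

The optimal lot size = √(2DS/H) = √(2 × 47,000 × 143 / 10.2) ≈ 1147.97.
Orders per year = D / Q* = 47,000 / 1147.97 ≈ 40.942.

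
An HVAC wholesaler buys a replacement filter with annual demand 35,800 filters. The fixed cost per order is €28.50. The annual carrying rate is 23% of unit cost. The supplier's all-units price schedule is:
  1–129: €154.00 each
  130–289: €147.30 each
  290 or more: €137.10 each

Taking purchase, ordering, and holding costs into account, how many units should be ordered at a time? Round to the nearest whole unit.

Holding cost per unit per year at price C is H = 0.23·C.
Evaluate total cost at each tier's feasible EOQ or, if the EOQ is below the tier, at the tier's minimum quantity.
Tier 1 (€154.00): EOQ = 240.0 exceeds tier's upper bound 129, so this tier is dominated.
EOQ at €147.30 = 245.4 (feasible in tier 2): TC = 35,800×€147.30 + (35,800/245.4)×28.5 + (245.4/2)×0.23×€147.30 = €5,281,654.65.
EOQ at €137.10 = 254.4 < 290, so use break Q=290: TC = 35,800×€137.10 + (35,800/290.0)×28.5 + (290.0/2)×0.23×€137.10 = €4,916,270.56.
Lowest total cost is €4,916,270.56 at Q = 290.0.

Q* ≈ 290 filters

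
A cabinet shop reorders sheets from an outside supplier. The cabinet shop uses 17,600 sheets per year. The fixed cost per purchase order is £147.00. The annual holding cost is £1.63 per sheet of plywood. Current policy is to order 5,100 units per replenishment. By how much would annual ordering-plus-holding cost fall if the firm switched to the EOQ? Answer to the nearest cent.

EOQ = √(2DS/H) = √(2 × 17,600 × 147 / 1.63) ≈ 1781.71.
Cost at Q* = (D/Q*)S + (Q*/2)H = √(2DSH) ≈ £2,904.18.
Cost at Q = 5,100: (17,600/5,100)×147 + (5,100/2)×1.63 = £507.29 + £4,156.50 = £4,663.79.
Excess = £4,663.79 − £2,904.18 = £1,759.61.

Extra cost ≈ £1,759.61 per year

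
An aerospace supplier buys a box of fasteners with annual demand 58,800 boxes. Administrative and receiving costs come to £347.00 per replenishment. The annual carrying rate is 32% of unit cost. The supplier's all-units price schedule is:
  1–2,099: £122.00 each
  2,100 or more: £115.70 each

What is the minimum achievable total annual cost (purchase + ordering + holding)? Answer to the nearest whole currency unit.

TC* ≈ £6,851,751

Holding cost per unit per year at price C is H = 0.32·C.
For each price level, check whether its EOQ is feasible; otherwise the best quantity at that price is the breakpoint.
EOQ at £122.00 = 1022.4 (feasible in tier 1): TC = 58,800×£122.00 + (58,800/1022.4)×347 + (1022.4/2)×0.32×£122.00 = £7,213,513.82.
EOQ at £115.70 = 1049.8 < 2100, so use break Q=2100: TC = 58,800×£115.70 + (58,800/2100.0)×347 + (2100.0/2)×0.32×£115.70 = £6,851,751.20.
Lowest total cost among the candidates is at Q = 2100.0.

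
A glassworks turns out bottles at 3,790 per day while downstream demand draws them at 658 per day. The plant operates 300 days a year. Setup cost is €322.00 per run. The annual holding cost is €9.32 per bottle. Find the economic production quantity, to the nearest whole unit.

Q* ≈ 4,063 bottles

Annual demand D = 658 × 300 = 197,400.
Production build-up factor (1 − d/p) = 1 − 658/3,790 = 0.8264.
Q* = √(2DS / (H(1 − d/p))) = √(2 × 197,400 × 322 / (9.32 × 0.8264)).
= √(127,125,600 / 7.7019) ≈ 4062.724.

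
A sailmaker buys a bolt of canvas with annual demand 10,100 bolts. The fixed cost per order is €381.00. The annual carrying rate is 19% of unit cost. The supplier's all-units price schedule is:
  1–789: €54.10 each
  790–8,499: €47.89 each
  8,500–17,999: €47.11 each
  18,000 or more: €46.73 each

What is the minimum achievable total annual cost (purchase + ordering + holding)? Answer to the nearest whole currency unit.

Holding cost per unit per year at price C is H = 0.19·C.
For each price level, check whether its EOQ is feasible; otherwise the best quantity at that price is the breakpoint.
Tier 1 (€54.10): EOQ = 865.3 exceeds tier's upper bound 789, so this tier is dominated.
EOQ at €47.89 = 919.7 (feasible in tier 2): TC = 10,100×€47.89 + (10,100/919.7)×381 + (919.7/2)×0.19×€47.89 = €492,057.30.
EOQ at €47.11 = 927.3 < 8500, so use break Q=8500: TC = 10,100×€47.11 + (10,100/8500.0)×381 + (8500.0/2)×0.19×€47.11 = €514,305.04.
EOQ at €46.73 = 931.0 < 18000, so use break Q=18000: TC = 10,100×€46.73 + (10,100/18000.0)×381 + (18000.0/2)×0.19×€46.73 = €552,095.08.
Lowest total cost among the candidates is at Q = 919.7.

TC* ≈ €492,057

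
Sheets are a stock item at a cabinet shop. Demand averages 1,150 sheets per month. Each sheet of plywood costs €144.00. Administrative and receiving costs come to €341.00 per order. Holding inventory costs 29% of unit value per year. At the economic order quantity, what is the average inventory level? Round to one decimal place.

Average inventory ≈ 237.4 sheets

Annual demand D = 1,150 × 12 = 13,800.
Holding cost H = 0.29 × €144.00 = €41.7600 per unit per year.
Q* = √(2DS/H) = √(2 × 13,800 × 341 / 41.76) ≈ 474.74.
Average inventory = Q*/2 ≈ 474.74 / 2 = 237.368.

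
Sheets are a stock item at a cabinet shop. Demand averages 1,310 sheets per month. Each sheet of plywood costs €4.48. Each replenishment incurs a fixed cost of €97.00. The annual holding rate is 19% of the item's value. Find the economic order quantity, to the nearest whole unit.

Annual demand D = 1,310 × 12 = 15,720.
Holding cost H = 0.19 × €4.48 = €0.8512 per unit per year.
EOQ = √(2DS / H) = √(2 × 15,720 × 97 / 0.8512).
= √(3,049,680 / 0.8512) = √3,582,800.7519 ≈ 1892.829.

Q* ≈ 1,893 sheets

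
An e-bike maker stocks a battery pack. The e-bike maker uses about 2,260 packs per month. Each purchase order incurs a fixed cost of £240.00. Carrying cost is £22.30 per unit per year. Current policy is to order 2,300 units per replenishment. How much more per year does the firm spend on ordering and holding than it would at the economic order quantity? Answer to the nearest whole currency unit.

Extra cost ≈ £11,437 per year

Annual demand D = 2,260 × 12 = 27,120.
EOQ = √(2DS/H) = √(2 × 27,120 × 240 / 22.3) ≈ 764.03.
Cost at Q* = (D/Q*)S + (Q*/2)H = √(2DSH) ≈ £17,037.97.
Cost at Q = 2,300: (27,120/2,300)×240 + (2,300/2)×22.3 = £2,829.91 + £25,645.00 = £28,474.91.
Excess = £28,474.91 − £17,037.97 = £11,436.94.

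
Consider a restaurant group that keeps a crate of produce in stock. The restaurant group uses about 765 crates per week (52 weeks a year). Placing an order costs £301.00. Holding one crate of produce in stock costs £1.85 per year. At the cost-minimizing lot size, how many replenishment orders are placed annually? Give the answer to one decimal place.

N ≈ 11.1 orders per year

Annual demand D = 765 × 52 = 39,780.
Q* = √(2DS/H) = √(2 × 39,780 × 301 / 1.85) ≈ 3597.86.
Orders per year = D / Q* = 39,780 / 3597.86 ≈ 11.057.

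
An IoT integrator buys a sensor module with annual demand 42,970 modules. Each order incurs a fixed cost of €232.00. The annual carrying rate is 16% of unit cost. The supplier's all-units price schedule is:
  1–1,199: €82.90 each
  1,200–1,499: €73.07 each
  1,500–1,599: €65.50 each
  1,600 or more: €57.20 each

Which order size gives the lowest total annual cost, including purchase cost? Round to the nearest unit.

Q* ≈ 1,600 modules

Holding cost per unit per year at price C is H = 0.16·C.
Candidates are each tier's EOQ (if it falls in that tier) and each price-break quantity.
Tier 1 (€82.90): EOQ = 1226.0 exceeds tier's upper bound 1199, so this tier is dominated.
EOQ at €73.07 = 1305.9 (feasible in tier 2): TC = 42,970×€73.07 + (42,970/1305.9)×232 + (1305.9/2)×0.16×€73.07 = €3,155,085.52.
EOQ at €65.50 = 1379.3 < 1500, so use break Q=1500: TC = 42,970×€65.50 + (42,970/1500.0)×232 + (1500.0/2)×0.16×€65.50 = €2,829,041.03.
EOQ at €57.20 = 1476.0 < 1600, so use break Q=1600: TC = 42,970×€57.20 + (42,970/1600.0)×232 + (1600.0/2)×0.16×€57.20 = €2,471,436.25.
Lowest total cost is €2,471,436.25 at Q = 1600.0.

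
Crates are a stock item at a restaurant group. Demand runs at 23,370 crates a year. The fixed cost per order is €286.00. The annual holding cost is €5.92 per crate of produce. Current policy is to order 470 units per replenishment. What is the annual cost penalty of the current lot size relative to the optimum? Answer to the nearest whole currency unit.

EOQ = √(2DS/H) = √(2 × 23,370 × 286 / 5.92) ≈ 1502.68.
Cost at Q* = (D/Q*)S + (Q*/2)H = √(2DSH) ≈ €8,895.87.
Cost at Q = 470: (23,370/470)×286 + (470/2)×5.92 = €14,220.89 + €1,391.20 = €15,612.09.
Excess = €15,612.09 − €8,895.87 = €6,716.23.

Extra cost ≈ €6,716 per year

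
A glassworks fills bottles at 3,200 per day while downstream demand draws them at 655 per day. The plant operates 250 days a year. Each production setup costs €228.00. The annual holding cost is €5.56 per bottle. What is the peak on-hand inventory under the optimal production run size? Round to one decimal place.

Annual demand D = 655 × 250 = 163,750.
Production build-up factor (1 − d/p) = 1 − 655/3,200 = 0.7953.
Q* = √(2DS / (H(1 − d/p))) = √(2 × 163,750 × 228 / (5.56 × 0.7953)).
= √(74,670,000 / 4.4219) ≈ 4109.290.
Maximum inventory = Q*(1 − d/p) = 4109.290 × 0.7953 ≈ 3268.170.

I_max ≈ 3,268.2 bottles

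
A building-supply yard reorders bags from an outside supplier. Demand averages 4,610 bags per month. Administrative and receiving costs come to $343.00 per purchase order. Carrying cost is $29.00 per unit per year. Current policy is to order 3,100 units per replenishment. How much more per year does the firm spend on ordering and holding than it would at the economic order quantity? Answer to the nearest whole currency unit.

Annual demand D = 4,610 × 12 = 55,320.
EOQ = √(2DS/H) = √(2 × 55,320 × 343 / 29) ≈ 1143.94.
Cost at Q* = (D/Q*)S + (Q*/2)H = √(2DSH) ≈ $33,174.33.
Cost at Q = 3,100: (55,320/3,100)×343 + (3,100/2)×29 = $6,120.89 + $44,950.00 = $51,070.89.
Excess = $51,070.89 − $33,174.33 = $17,896.56.

Extra cost ≈ $17,897 per year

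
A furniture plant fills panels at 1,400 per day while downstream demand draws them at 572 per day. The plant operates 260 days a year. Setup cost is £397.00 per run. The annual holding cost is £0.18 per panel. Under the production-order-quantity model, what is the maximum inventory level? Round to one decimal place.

I_max ≈ 19,697.4 panels

Annual demand D = 572 × 260 = 148,720.
Production build-up factor (1 − d/p) = 1 − 572/1,400 = 0.5914.
Q* = √(2DS / (H(1 − d/p))) = √(2 × 148,720 × 397 / (0.18 × 0.5914)).
= √(118,083,680 / 0.1065) ≈ 33304.854.
Maximum inventory = Q*(1 − d/p) = 33304.854 × 0.5914 ≈ 19697.442.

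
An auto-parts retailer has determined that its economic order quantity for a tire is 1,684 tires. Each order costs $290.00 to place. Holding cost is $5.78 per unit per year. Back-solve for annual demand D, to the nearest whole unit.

D ≈ 28,261 tires per year

The basic EOQ model gives Q* = √(2DS/H); rearrange for the unknown.
From Q* = √(2DS/H): D = Q*²H / (2S) = 1,684² × 5.78 / (2 × 290) = 28260.772.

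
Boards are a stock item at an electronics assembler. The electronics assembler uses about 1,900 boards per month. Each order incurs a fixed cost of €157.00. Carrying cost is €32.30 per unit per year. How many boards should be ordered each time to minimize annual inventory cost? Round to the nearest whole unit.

Q* ≈ 471 boards

Annual demand D = 1,900 × 12 = 22,800.
EOQ = √(2DS / H) = √(2 × 22,800 × 157 / 32.3).
= √(7,159,200 / 32.3) = √221,647.0588 ≈ 470.794.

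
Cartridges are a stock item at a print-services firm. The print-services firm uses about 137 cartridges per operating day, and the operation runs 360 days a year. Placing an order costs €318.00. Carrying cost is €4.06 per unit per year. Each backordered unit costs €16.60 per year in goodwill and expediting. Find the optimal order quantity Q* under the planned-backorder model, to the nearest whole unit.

Q* ≈ 3,101 cartridges

Annual demand D = 137 × 360 = 49,320.
With planned backorders, Q* = √(2DS/H) · √((H+B)/B).
√(2DS/H) = √(2 × 49,320 × 318 / 4.06) = 2779.567.
√((H+B)/B) = √((4.06+16.6)/16.6) = 1.1156.
Q* ≈ 3100.903.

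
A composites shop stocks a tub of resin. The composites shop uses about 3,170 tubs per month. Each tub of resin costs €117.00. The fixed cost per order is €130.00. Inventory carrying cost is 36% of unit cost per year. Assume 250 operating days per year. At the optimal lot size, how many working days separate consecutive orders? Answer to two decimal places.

Annual demand D = 3,170 × 12 = 38,040.
Holding cost H = 0.36 × €117.00 = €42.1200 per unit per year.
EOQ = √(2DS/H) = √(2 × 38,040 × 130 / 42.12) ≈ 484.58.
Cycle time = Q*/D × 250 = 484.58 / 38,040 × 250 ≈ 3.185 days.

T ≈ 3.18 days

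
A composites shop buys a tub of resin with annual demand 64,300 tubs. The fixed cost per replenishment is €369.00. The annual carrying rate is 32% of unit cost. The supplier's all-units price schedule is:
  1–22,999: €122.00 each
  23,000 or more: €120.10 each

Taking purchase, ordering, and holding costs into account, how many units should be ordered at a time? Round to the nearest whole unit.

Q* ≈ 1,103 tubs

Holding cost per unit per year at price C is H = 0.32·C.
Candidates are each tier's EOQ (if it falls in that tier) and each price-break quantity.
EOQ at €122.00 = 1102.5 (feasible in tier 1): TC = 64,300×€122.00 + (64,300/1102.5)×369 + (1102.5/2)×0.32×€122.00 = €7,887,641.62.
EOQ at €120.10 = 1111.2 < 23000, so use break Q=23000: TC = 64,300×€120.10 + (64,300/23000.0)×369 + (23000.0/2)×0.32×€120.10 = €8,165,429.60.
Lowest total cost is €7,887,641.62 at Q = 1102.5.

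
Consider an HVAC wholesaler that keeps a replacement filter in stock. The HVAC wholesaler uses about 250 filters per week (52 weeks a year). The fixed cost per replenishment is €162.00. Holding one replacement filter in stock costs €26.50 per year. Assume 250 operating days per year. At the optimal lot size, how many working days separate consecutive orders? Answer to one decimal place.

T ≈ 7.7 days

Annual demand D = 250 × 52 = 13,000.
EOQ = √(2DS/H) = √(2 × 13,000 × 162 / 26.5) ≈ 398.68.
Cycle time = Q*/D × 250 = 398.68 / 13,000 × 250 ≈ 7.667 days.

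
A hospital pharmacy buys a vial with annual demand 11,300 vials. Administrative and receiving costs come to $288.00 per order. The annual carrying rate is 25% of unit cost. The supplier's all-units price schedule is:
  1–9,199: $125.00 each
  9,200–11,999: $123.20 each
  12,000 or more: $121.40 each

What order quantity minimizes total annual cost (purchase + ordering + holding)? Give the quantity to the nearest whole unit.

Q* ≈ 456 vials

Holding cost per unit per year at price C is H = 0.25·C.
Evaluate total cost at each tier's feasible EOQ or, if the EOQ is below the tier, at the tier's minimum quantity.
EOQ at $125.00 = 456.4 (feasible in tier 1): TC = 11,300×$125.00 + (11,300/456.4)×288 + (456.4/2)×0.25×$125.00 = $1,426,761.84.
EOQ at $123.20 = 459.7 < 9200, so use break Q=9200: TC = 11,300×$123.20 + (11,300/9200.0)×288 + (9200.0/2)×0.25×$123.20 = $1,534,193.74.
EOQ at $121.40 = 463.1 < 12000, so use break Q=12000: TC = 11,300×$121.40 + (11,300/12000.0)×288 + (12000.0/2)×0.25×$121.40 = $1,554,191.20.
Lowest total cost is $1,426,761.84 at Q = 456.4.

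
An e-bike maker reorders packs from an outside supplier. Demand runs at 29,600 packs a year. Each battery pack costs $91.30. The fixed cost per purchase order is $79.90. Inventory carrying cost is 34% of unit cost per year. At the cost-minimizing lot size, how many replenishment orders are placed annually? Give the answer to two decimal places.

Holding cost H = 0.34 × $91.30 = $31.0420 per unit per year.
The optimal lot size = √(2DS/H) = √(2 × 29,600 × 79.9 / 31.042) ≈ 390.35.
Orders per year = D / Q* = 29,600 / 390.35 ≈ 75.828.

N ≈ 75.83 orders per year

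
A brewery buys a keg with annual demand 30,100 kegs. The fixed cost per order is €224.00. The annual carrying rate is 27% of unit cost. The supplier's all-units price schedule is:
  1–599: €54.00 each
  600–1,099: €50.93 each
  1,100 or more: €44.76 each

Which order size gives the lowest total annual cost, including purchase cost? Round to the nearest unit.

Q* ≈ 1,100 kegs

Holding cost per unit per year at price C is H = 0.27·C.
For each price level, check whether its EOQ is feasible; otherwise the best quantity at that price is the breakpoint.
Tier 1 (€54.00): EOQ = 961.7 exceeds tier's upper bound 599, so this tier is dominated.
EOQ at €50.93 = 990.3 (feasible in tier 2): TC = 30,100×€50.93 + (30,100/990.3)×224 + (990.3/2)×0.27×€50.93 = €1,546,610.30.
EOQ at €44.76 = 1056.3 < 1100, so use break Q=1100: TC = 30,100×€44.76 + (30,100/1100.0)×224 + (1100.0/2)×0.27×€44.76 = €1,360,052.31.
Lowest total cost is €1,360,052.31 at Q = 1100.0.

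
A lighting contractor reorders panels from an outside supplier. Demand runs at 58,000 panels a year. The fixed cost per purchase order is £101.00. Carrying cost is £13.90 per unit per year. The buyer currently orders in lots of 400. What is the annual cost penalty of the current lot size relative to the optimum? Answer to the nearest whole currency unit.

EOQ = √(2DS/H) = √(2 × 58,000 × 101 / 13.9) ≈ 918.08.
Cost at Q* = (D/Q*)S + (Q*/2)H = √(2DSH) ≈ £12,761.36.
Cost at Q = 400: (58,000/400)×101 + (400/2)×13.9 = £14,645.00 + £2,780.00 = £17,425.00.
Excess = £17,425.00 − £12,761.36 = £4,663.64.

Extra cost ≈ £4,664 per year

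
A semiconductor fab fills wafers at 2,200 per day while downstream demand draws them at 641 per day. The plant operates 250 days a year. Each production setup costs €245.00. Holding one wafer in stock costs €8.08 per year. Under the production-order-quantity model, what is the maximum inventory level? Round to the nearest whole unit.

Annual demand D = 641 × 250 = 160,250.
Production build-up factor (1 − d/p) = 1 − 641/2,200 = 0.7086.
Q* = √(2DS / (H(1 − d/p))) = √(2 × 160,250 × 245 / (8.08 × 0.7086)).
= √(78,522,500 / 5.7258) ≈ 3703.221.
Maximum inventory = Q*(1 − d/p) = 3703.221 × 0.7086 ≈ 2624.237.

I_max ≈ 2,624 wafers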